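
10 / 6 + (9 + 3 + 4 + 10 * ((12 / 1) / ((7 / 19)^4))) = 47042813 / 7203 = 6531.00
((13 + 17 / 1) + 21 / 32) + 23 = 1717 / 32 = 53.66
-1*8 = -8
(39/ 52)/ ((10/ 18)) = 27/ 20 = 1.35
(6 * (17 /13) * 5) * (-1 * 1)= -510 /13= -39.23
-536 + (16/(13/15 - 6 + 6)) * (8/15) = -6840/13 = -526.15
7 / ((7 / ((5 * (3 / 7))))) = 15 / 7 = 2.14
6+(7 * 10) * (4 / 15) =74 / 3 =24.67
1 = 1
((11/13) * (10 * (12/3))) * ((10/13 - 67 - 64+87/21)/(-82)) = 2524280/48503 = 52.04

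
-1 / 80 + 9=719 / 80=8.99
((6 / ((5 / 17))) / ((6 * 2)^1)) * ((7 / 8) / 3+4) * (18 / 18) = 1751 / 240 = 7.30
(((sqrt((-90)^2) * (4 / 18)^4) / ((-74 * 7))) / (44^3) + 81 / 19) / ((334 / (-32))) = -325694443156 / 797398510293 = -0.41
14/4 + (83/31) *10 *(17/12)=41.43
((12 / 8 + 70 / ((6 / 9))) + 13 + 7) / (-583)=-23 / 106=-0.22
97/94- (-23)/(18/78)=28397/282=100.70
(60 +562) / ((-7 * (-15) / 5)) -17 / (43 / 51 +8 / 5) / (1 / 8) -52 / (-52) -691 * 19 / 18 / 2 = -8741123 / 22428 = -389.74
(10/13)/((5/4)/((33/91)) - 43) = -1320/67873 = -0.02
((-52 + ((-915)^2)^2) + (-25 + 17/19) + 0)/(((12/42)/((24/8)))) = 279677334519009/38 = 7359929855763.39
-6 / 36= -1 / 6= -0.17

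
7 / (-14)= -1 / 2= -0.50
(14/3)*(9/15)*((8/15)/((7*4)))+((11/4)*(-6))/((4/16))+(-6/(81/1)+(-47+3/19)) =-1447466/12825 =-112.86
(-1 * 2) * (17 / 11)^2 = -578 / 121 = -4.78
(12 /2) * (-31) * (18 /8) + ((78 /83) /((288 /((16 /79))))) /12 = -98787749 /236052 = -418.50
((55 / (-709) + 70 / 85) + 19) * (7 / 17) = 1665986 / 204901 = 8.13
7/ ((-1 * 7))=-1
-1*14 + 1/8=-111/8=-13.88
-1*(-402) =402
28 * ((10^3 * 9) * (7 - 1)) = 1512000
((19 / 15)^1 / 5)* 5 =19 / 15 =1.27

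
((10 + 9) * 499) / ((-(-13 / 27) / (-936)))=-18431064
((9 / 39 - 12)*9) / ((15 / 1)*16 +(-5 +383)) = -459 / 2678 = -0.17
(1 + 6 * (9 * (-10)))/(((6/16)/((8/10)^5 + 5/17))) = -47479432/53125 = -893.73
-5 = -5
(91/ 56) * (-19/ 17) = -247/ 136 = -1.82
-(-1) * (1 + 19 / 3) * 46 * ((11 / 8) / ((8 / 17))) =47311 / 48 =985.65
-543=-543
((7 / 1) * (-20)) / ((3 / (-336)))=15680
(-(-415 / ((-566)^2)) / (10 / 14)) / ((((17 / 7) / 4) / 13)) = 0.04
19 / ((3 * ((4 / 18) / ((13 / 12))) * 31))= 247 / 248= 1.00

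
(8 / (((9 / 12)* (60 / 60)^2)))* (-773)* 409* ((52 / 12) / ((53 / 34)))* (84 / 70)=-8943449216 / 795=-11249621.66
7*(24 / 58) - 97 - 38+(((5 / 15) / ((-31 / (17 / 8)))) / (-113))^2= -132.10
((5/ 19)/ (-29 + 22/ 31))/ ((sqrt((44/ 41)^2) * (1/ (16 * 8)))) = -203360/ 183293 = -1.11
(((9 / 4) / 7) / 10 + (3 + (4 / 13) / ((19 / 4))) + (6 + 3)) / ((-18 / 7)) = -836623 / 177840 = -4.70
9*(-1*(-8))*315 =22680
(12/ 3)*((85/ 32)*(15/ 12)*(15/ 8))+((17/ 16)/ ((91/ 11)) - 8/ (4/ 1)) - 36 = -302131/ 23296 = -12.97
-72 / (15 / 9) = -216 / 5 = -43.20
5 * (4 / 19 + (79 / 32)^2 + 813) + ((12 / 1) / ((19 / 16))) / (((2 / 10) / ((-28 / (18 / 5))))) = 216168445 / 58368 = 3703.54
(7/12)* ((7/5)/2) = 49/120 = 0.41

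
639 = 639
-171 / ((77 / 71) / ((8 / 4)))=-24282 / 77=-315.35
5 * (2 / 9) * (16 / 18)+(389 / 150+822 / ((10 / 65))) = 21653653 / 4050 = 5346.58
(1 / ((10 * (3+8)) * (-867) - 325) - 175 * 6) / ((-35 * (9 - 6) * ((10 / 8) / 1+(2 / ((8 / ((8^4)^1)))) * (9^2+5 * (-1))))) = 401919004 / 3127944665475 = 0.00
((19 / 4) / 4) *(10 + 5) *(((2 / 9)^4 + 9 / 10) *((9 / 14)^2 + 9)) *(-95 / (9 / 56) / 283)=-21908810225 / 69319152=-316.06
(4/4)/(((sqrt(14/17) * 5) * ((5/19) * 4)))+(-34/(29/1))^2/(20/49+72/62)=19 * sqrt(238)/1400+438991/501236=1.09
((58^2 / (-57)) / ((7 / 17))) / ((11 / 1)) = -57188 / 4389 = -13.03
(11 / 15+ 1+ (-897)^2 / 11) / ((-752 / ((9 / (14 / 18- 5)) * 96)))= 977623101 / 49115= 19904.78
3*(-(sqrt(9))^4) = -243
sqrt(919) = 30.32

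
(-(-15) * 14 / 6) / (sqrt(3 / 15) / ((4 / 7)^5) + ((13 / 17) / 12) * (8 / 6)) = -364983091200 / 6611577057121 + 14100712657920 * sqrt(5) / 6611577057121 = 4.71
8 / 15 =0.53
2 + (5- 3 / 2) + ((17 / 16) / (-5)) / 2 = 5.39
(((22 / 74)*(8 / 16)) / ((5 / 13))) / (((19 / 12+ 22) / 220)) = 37752 / 10471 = 3.61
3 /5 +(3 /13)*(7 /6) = 113 /130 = 0.87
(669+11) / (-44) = -15.45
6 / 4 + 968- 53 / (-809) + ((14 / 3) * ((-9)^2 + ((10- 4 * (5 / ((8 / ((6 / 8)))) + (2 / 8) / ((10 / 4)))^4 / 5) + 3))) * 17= 8370571621529569 / 994099200000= 8420.26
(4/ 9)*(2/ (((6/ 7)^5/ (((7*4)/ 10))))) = 117649/ 21870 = 5.38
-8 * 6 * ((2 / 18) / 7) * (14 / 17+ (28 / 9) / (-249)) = -70624 / 114291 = -0.62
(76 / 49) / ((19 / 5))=20 / 49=0.41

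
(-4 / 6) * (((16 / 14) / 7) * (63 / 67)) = -48 / 469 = -0.10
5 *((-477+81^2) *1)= 30420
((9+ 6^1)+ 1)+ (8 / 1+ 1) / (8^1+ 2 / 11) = 171 / 10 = 17.10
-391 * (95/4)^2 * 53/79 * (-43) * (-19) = -152799486275/1264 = -120885669.52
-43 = -43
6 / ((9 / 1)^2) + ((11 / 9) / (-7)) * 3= -85 / 189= -0.45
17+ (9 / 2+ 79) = 201 / 2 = 100.50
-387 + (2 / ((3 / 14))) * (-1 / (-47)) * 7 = -54371 / 141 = -385.61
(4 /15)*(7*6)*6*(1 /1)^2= 336 /5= 67.20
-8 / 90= -4 / 45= -0.09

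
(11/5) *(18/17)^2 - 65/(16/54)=-2507463/11560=-216.91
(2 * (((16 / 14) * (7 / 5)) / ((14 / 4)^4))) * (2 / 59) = 512 / 708295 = 0.00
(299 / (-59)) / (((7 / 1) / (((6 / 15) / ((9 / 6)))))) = -1196 / 6195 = -0.19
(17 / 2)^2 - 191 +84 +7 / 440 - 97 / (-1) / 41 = -583923 / 18040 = -32.37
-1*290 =-290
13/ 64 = 0.20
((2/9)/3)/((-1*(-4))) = 1/54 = 0.02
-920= -920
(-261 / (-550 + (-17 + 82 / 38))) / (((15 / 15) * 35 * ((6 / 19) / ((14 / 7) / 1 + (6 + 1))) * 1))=282663 / 751240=0.38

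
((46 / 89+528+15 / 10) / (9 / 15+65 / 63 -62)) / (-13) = 29718045 / 44003024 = 0.68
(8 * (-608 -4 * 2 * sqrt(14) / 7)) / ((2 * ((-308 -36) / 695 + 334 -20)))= -845120 / 108943 -11120 * sqrt(14) / 762601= -7.81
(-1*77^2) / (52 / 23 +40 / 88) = -2183.46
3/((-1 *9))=-1/3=-0.33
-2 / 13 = -0.15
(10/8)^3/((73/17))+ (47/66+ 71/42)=1027945/359744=2.86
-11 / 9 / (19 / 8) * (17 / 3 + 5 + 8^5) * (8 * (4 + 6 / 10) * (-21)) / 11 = 1013254144 / 855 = 1185092.57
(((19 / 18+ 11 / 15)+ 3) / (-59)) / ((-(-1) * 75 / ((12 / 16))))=-431 / 531000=-0.00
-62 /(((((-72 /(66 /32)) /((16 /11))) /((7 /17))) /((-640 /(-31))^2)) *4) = 179200 /1581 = 113.35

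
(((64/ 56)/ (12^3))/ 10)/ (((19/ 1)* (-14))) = -1/ 4021920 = -0.00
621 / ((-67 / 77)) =-47817 / 67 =-713.69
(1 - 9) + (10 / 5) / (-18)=-73 / 9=-8.11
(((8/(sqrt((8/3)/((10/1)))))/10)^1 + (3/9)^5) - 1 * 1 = -242/243 + 2 * sqrt(15)/5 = 0.55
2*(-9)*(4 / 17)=-72 / 17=-4.24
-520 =-520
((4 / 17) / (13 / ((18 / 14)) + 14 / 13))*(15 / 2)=3510 / 22253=0.16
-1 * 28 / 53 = -28 / 53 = -0.53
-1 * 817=-817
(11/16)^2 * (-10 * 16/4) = -605/32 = -18.91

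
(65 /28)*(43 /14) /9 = 0.79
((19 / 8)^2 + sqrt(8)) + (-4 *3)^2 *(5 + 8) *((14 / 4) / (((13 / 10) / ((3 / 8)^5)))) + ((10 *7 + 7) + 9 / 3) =2 *sqrt(2) + 251937 / 2048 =125.84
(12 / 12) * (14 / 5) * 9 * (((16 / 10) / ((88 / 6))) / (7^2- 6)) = 756 / 11825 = 0.06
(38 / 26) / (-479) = -19 / 6227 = -0.00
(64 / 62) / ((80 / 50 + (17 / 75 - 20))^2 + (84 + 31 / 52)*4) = 585000 / 378939133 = 0.00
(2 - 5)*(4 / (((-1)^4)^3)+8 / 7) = -108 / 7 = -15.43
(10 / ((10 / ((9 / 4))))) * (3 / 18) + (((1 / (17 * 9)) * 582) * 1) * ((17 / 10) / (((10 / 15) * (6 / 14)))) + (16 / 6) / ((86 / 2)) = 39681 / 1720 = 23.07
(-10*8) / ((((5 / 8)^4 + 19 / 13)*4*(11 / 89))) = -94781440 / 945439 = -100.25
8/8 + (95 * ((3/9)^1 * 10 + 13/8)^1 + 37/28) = 473.36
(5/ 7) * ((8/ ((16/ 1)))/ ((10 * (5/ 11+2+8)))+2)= 4611/ 3220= 1.43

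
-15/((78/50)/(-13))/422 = 125/422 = 0.30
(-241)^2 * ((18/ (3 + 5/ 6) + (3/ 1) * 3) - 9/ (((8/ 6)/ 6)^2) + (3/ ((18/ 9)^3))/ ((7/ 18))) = -1567141542/ 161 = -9733798.40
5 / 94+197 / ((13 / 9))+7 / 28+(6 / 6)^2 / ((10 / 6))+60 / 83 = 139978731 / 1014260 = 138.01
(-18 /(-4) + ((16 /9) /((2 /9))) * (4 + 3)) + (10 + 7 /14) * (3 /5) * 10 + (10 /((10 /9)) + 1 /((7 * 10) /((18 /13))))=120593 /910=132.52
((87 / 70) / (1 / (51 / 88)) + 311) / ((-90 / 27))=-5760591 / 61600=-93.52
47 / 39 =1.21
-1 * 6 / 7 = -0.86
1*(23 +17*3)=74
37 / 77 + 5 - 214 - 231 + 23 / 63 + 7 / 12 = -438.57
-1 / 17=-0.06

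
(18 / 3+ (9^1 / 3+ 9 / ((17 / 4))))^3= 6751269 / 4913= 1374.16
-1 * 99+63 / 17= -1620 / 17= -95.29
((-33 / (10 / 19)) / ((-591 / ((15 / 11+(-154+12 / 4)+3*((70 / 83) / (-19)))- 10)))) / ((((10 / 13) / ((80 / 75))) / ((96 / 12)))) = -1152953152 / 6131625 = -188.03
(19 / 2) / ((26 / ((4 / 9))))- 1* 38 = -4427 / 117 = -37.84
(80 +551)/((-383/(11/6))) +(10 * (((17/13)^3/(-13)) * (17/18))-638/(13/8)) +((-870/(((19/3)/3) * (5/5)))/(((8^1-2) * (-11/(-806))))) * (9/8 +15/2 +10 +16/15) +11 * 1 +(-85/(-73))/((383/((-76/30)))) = -597743727552325895/6008192380476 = -99488.11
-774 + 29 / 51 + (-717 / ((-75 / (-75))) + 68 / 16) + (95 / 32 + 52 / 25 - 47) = -62347811 / 40800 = -1528.13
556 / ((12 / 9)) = 417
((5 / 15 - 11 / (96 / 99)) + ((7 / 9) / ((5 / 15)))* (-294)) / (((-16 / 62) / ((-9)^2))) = 56006181 / 256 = 218774.14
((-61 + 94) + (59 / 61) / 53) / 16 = 26687 / 12932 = 2.06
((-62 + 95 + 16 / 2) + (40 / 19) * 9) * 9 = 10251 / 19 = 539.53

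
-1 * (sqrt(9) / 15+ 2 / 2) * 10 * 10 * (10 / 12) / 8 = -25 / 2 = -12.50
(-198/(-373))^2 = 39204/139129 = 0.28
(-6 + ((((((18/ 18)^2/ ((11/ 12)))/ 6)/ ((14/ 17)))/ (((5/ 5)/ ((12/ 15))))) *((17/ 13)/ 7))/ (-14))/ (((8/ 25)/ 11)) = -920030/ 4459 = -206.33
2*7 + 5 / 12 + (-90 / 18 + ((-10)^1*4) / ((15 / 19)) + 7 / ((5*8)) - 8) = -1963 / 40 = -49.08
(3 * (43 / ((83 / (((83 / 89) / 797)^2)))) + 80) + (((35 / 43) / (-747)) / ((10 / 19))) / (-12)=310304368956868645 / 3878796143932056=80.00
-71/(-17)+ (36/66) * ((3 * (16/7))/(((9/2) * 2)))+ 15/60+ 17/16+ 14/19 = 2642851/397936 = 6.64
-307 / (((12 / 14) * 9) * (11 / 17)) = -36533 / 594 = -61.50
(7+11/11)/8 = 1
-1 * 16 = -16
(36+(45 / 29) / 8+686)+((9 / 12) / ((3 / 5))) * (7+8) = 740.94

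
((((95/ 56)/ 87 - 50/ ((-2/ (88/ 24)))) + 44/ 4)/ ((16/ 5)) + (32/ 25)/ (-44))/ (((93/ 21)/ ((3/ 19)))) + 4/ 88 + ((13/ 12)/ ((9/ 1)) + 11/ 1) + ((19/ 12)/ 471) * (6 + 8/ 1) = 31491672225551/ 2548703836800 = 12.36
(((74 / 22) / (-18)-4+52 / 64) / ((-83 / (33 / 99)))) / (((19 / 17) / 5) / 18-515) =-454325 / 17265144072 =-0.00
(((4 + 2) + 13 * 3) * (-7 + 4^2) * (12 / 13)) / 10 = 486 / 13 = 37.38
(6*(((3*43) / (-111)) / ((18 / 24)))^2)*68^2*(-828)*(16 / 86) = -14048673792 / 1369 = -10261996.93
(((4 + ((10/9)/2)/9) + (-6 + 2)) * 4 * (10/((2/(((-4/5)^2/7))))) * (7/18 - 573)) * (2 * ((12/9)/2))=-1319296/15309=-86.18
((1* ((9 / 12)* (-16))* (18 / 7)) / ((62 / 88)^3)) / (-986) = 9199872 / 102808741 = 0.09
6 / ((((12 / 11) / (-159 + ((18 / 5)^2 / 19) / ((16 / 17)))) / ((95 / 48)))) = -1102651 / 640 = -1722.89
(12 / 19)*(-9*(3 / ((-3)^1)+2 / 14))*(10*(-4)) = -194.89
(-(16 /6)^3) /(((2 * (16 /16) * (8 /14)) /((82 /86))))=-18368 /1161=-15.82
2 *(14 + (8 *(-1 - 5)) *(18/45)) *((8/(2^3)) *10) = -104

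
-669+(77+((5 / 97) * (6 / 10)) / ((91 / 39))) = -591.99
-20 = -20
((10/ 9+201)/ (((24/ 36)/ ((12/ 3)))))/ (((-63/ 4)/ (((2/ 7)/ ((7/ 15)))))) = -145520/ 3087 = -47.14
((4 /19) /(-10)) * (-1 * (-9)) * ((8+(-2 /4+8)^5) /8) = -6836679 /12160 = -562.23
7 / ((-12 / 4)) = -7 / 3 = -2.33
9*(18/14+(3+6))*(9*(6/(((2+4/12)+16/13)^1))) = 1364688/973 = 1402.56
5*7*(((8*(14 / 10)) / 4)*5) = 490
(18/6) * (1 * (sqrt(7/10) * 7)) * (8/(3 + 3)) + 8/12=2/3 + 14 * sqrt(70)/5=24.09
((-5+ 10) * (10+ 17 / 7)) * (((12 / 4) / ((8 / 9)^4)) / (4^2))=8562105 / 458752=18.66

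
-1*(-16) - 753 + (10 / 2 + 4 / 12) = -2195 / 3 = -731.67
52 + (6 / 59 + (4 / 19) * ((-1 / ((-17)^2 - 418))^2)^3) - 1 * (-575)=3239528827693271537 / 5165874775910241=627.10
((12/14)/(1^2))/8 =3/28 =0.11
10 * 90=900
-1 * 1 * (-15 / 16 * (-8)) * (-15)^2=-3375 / 2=-1687.50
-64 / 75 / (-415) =64 / 31125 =0.00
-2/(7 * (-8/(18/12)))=0.05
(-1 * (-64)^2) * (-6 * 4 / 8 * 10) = 122880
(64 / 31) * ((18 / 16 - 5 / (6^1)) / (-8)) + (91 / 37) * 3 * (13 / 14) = 46633 / 6882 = 6.78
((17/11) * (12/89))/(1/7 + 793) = 0.00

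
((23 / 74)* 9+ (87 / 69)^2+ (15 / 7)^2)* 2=17222963 / 959077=17.96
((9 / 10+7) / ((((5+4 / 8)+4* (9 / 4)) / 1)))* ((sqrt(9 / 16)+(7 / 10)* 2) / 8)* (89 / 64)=302333 / 1484800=0.20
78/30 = 13/5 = 2.60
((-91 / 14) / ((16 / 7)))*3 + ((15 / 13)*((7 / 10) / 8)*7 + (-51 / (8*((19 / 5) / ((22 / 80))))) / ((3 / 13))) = -155293 / 15808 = -9.82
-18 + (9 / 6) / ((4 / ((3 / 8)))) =-1143 / 64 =-17.86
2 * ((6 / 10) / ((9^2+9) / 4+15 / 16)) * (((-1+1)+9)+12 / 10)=1632 / 3125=0.52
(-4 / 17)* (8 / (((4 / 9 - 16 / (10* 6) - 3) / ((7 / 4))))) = 2520 / 2159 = 1.17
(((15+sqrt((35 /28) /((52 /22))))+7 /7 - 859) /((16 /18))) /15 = -2529 /40+3 * sqrt(1430) /2080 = -63.17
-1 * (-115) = 115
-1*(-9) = 9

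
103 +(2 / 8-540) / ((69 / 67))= -421.11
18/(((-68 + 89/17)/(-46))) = 14076/1067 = 13.19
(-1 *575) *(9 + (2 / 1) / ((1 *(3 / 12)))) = -9775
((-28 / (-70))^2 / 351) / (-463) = -4 / 4062825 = -0.00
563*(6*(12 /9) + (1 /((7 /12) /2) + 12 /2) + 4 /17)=1183426 /119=9944.76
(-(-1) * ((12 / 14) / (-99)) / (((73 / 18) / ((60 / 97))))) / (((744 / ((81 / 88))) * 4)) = -1215 / 2974813072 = -0.00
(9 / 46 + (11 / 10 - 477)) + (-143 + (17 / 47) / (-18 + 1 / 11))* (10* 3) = -4766.31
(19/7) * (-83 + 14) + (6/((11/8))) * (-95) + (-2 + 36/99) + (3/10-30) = -487539/770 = -633.17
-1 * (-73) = 73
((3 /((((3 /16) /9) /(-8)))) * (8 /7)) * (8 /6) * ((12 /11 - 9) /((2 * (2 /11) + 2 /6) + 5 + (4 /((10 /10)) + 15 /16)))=51314688 /39305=1305.55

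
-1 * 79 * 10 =-790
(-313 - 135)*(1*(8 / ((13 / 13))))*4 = -14336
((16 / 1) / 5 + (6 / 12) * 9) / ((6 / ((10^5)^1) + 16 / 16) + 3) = 385000 / 200003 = 1.92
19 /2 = 9.50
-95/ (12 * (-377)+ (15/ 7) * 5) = 665/ 31593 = 0.02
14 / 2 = 7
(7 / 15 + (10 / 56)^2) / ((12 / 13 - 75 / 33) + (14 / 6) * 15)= 838409 / 56589120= 0.01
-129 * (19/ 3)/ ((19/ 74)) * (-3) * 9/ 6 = 14319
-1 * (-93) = 93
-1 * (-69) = 69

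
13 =13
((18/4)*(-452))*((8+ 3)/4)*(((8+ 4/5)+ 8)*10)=-939708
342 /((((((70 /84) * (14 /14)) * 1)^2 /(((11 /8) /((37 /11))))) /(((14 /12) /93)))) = 144837 /57350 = 2.53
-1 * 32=-32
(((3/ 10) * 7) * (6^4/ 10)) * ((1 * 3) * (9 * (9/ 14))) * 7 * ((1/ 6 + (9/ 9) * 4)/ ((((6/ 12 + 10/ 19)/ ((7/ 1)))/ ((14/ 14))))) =12216582/ 13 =939737.08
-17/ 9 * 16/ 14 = -136/ 63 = -2.16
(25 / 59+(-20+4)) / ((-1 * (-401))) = -919 / 23659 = -0.04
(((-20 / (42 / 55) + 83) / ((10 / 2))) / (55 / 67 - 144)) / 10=-79931 / 10072650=-0.01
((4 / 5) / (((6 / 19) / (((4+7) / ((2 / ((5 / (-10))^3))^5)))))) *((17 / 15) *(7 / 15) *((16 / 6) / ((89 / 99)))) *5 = -273581 / 1312358400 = -0.00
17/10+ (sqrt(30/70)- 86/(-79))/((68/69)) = 69 * sqrt(21)/476+ 18833/6715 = 3.47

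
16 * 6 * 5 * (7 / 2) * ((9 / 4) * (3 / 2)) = 5670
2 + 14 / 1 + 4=20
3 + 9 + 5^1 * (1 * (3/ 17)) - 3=168/ 17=9.88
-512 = -512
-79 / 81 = -0.98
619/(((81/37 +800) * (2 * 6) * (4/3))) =22903/474896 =0.05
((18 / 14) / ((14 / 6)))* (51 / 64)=1377 / 3136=0.44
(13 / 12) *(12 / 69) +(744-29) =49348 / 69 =715.19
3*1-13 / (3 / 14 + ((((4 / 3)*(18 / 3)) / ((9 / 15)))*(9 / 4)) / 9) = -99 / 149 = -0.66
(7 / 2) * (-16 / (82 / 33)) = -22.54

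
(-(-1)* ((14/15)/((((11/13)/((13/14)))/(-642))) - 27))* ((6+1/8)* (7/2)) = -14675.33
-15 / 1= -15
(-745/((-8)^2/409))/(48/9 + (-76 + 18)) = 914115/10112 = 90.40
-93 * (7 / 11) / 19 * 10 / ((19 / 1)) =-6510 / 3971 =-1.64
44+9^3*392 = 285812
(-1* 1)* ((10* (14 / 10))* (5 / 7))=-10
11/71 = 0.15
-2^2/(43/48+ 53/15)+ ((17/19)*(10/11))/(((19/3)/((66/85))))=-308292/383743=-0.80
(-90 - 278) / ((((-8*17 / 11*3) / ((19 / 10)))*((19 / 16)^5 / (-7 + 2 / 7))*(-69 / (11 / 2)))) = 2981625856 / 697868955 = 4.27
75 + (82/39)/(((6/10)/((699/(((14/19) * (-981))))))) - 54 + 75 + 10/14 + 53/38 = 137708399/1453842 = 94.72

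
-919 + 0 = -919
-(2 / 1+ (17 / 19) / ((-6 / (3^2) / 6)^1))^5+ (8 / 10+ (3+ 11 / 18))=1811204480053 / 222848910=8127.50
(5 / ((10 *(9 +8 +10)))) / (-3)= -1 / 162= -0.01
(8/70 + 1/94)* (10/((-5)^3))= -411/41125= -0.01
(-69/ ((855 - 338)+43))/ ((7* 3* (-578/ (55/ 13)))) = 253/ 5890976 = 0.00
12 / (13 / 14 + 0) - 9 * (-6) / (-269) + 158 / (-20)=168637 / 34970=4.82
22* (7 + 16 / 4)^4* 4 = 1288408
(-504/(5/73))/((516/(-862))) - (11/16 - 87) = 42583187/3440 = 12378.83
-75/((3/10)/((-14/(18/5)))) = 8750/9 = 972.22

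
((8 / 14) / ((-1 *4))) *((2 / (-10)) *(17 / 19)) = 17 / 665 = 0.03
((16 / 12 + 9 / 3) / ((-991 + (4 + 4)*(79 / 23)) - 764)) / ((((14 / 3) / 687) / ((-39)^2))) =-312433173 / 556262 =-561.67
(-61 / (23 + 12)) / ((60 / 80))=-244 / 105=-2.32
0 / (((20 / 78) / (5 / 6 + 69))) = 0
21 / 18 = 7 / 6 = 1.17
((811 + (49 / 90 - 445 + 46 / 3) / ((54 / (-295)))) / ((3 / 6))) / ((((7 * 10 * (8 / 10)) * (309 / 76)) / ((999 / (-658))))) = -308007499 / 7319592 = -42.08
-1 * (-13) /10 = 13 /10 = 1.30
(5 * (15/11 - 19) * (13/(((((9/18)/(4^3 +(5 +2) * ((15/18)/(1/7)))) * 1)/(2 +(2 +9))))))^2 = 10632078357280900/1089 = 9763157352875.02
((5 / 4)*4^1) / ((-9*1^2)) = -5 / 9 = -0.56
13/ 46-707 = -32509/ 46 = -706.72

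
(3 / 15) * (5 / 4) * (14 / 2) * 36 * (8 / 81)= 56 / 9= 6.22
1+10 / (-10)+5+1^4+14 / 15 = 104 / 15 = 6.93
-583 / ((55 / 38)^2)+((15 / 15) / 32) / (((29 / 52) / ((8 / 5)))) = -2218713 / 7975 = -278.21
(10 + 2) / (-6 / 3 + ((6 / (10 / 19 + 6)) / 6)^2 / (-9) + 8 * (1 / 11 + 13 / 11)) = 18266688 / 12450589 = 1.47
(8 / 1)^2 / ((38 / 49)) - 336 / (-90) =24584 / 285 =86.26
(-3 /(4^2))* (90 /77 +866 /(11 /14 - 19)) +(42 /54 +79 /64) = 40367183 /3769920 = 10.71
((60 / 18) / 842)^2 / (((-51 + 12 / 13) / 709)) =-0.00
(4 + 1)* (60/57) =100/19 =5.26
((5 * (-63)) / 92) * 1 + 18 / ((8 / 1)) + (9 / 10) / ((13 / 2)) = -1548 / 1495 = -1.04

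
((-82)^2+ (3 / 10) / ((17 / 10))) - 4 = 114243 / 17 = 6720.18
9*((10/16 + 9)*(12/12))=693/8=86.62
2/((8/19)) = 19/4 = 4.75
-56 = -56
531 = 531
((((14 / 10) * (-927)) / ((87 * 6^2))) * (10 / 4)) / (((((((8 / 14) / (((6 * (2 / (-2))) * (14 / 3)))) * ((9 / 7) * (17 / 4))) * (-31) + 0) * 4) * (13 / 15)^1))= -0.09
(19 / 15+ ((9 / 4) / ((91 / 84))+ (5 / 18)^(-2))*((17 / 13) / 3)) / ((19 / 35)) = 693938 / 48165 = 14.41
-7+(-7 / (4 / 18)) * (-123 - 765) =27965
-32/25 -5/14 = -1.64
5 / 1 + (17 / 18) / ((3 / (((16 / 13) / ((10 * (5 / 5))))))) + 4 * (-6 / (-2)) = 17.04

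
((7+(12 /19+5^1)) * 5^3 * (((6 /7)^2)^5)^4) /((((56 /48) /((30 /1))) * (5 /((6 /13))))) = 86621364611707396759595721928212480000 /11008207160611709387346941355718297729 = 7.87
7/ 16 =0.44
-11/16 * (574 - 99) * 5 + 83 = -24797/16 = -1549.81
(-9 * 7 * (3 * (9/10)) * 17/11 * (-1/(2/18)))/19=260253/2090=124.52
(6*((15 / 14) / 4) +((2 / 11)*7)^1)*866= 384071 / 154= 2493.97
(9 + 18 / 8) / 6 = 15 / 8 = 1.88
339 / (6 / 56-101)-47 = -1259 / 25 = -50.36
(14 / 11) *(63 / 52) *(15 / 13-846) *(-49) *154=1661321529 / 169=9830304.91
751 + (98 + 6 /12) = 1699 /2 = 849.50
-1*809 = -809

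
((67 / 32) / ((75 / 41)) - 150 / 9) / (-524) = 37253 / 1257600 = 0.03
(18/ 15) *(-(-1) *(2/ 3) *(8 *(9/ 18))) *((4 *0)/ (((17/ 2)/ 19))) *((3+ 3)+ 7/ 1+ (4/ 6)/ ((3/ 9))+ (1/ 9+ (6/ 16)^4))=0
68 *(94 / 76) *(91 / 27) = 145418 / 513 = 283.47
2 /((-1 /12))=-24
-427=-427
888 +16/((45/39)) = 13528/15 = 901.87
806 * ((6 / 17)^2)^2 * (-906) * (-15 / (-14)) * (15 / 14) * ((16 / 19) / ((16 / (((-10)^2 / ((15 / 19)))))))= -354894696000 / 4092529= -86717.70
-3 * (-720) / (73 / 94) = 203040 / 73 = 2781.37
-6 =-6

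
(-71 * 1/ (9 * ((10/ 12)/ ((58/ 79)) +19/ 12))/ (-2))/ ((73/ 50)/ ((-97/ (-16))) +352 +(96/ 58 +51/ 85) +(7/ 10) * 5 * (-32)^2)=144799175/ 393027143289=0.00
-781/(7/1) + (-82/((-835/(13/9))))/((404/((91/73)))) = -86547104869/775713330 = -111.57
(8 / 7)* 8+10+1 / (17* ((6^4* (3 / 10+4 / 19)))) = 19.14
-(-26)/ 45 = 26/ 45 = 0.58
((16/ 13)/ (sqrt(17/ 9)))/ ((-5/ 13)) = -48 * sqrt(17)/ 85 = -2.33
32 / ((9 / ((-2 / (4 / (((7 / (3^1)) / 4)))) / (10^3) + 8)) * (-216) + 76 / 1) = -1535944 / 8016133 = -0.19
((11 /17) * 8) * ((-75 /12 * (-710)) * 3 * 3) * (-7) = -24601500 /17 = -1447147.06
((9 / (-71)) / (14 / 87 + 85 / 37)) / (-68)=28971 / 38203964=0.00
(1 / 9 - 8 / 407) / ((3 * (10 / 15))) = 335 / 7326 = 0.05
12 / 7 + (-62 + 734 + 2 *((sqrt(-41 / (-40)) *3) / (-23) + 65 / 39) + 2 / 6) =14225 / 21-3 *sqrt(410) / 230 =677.12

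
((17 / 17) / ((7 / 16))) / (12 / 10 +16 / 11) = 440 / 511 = 0.86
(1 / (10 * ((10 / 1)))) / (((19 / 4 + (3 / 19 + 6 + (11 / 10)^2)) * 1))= 19 / 23024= 0.00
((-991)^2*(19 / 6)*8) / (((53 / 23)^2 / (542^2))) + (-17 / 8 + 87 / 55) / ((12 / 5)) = 4082797214885462921 / 2966304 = 1376392040359.13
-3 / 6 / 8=-1 / 16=-0.06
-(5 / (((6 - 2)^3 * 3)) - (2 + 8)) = 1915 / 192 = 9.97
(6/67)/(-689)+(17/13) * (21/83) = 0.33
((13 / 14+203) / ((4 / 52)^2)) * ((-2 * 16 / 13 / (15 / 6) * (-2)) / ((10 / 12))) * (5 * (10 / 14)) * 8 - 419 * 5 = 113914625 / 49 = 2324788.27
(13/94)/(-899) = -13/84506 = -0.00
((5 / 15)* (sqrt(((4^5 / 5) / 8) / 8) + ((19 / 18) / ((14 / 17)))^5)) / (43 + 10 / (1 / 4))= 4* sqrt(5) / 1245 + 3515706497843 / 253047499987968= 0.02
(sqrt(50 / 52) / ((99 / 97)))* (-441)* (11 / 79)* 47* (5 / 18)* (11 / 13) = -61432525* sqrt(26) / 480636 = -651.73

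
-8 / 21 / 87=-8 / 1827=-0.00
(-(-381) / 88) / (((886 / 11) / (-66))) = -12573 / 3544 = -3.55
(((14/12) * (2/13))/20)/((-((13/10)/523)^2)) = -9573515/6591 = -1452.51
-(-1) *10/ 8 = 5/ 4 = 1.25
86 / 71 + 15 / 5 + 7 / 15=4.68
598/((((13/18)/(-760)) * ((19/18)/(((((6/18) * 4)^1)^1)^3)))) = -1413120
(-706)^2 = 498436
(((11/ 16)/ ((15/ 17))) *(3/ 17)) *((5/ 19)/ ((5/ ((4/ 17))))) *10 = 11/ 646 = 0.02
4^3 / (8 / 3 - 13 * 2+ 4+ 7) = -192 / 37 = -5.19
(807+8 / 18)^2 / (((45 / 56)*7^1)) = 422474312 / 3645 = 115905.16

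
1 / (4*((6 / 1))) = 1 / 24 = 0.04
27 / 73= 0.37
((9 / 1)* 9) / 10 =81 / 10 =8.10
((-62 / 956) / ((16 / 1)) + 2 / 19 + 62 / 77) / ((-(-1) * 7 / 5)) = 50708915 / 78323168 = 0.65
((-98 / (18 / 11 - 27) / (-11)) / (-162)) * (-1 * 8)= -392 / 22599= -0.02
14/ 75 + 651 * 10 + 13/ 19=9277991/ 1425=6510.87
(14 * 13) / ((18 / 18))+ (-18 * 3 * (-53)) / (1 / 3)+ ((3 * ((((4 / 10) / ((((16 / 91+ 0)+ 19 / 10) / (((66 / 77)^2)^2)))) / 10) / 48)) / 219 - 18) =2069316856952 / 236493355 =8750.00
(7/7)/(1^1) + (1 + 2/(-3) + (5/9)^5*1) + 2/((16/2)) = 386477/236196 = 1.64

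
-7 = -7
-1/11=-0.09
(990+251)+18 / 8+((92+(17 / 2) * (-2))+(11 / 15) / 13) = 1028279 / 780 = 1318.31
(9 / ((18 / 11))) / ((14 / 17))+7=383 / 28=13.68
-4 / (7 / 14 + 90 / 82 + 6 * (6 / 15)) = -1640 / 1639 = -1.00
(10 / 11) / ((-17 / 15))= -150 / 187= -0.80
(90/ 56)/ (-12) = -15/ 112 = -0.13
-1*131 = -131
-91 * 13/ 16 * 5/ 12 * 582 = -573755/ 32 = -17929.84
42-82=-40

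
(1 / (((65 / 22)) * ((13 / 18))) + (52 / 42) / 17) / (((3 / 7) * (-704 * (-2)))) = 81671 / 91016640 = 0.00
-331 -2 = -333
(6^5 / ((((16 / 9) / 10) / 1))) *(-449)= -19639260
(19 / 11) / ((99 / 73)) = 1387 / 1089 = 1.27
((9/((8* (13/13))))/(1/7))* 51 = 3213/8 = 401.62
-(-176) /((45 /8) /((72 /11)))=1024 /5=204.80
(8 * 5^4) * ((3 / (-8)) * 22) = -41250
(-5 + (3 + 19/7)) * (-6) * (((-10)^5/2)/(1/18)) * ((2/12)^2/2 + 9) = 243375000/7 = 34767857.14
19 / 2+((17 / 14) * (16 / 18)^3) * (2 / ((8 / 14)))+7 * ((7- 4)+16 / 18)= 39.71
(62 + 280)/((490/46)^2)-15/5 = 843/60025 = 0.01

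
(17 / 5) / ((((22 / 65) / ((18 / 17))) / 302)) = 35334 / 11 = 3212.18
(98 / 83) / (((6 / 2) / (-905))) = -88690 / 249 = -356.18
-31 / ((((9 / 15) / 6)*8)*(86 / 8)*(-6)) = 155 / 258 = 0.60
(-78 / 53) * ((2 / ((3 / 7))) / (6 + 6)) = -91 / 159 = -0.57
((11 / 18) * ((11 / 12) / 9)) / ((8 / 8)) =121 / 1944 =0.06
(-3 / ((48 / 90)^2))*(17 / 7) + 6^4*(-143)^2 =11872841517 / 448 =26501878.39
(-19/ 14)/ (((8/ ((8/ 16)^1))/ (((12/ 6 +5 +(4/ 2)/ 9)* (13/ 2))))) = -16055/ 4032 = -3.98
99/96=33/32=1.03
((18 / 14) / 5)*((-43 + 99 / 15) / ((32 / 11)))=-1287 / 400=-3.22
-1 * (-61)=61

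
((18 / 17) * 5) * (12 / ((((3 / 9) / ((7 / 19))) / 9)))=204120 / 323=631.95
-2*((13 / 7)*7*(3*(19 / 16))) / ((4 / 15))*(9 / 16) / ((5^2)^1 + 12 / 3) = -100035 / 14848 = -6.74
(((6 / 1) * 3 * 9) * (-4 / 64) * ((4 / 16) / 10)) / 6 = -27 / 640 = -0.04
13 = 13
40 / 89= 0.45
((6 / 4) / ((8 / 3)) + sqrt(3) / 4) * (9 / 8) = 9 * sqrt(3) / 32 + 81 / 128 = 1.12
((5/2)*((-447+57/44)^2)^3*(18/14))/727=34660310297846.51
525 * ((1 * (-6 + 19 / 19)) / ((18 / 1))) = -875 / 6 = -145.83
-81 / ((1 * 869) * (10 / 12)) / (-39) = 162 / 56485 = 0.00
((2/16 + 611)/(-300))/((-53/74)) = 180893/63600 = 2.84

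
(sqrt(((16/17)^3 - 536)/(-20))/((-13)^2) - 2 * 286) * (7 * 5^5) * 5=-62562500 + 21875 * sqrt(55872030)/48841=-62559152.19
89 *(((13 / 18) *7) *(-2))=-899.89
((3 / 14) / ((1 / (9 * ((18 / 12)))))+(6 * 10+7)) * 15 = 29355 / 28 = 1048.39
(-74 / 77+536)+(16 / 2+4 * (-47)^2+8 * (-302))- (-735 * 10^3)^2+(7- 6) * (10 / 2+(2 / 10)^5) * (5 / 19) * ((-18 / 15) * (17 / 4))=-2469841140071537901 / 4571875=-540224993043.67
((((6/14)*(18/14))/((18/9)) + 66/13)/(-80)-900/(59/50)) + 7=-4544709361/6013280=-755.78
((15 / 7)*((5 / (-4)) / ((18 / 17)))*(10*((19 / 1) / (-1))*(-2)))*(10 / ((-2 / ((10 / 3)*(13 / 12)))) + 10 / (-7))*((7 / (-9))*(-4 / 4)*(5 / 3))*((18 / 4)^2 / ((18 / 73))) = 36179028125 / 18144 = 1993994.05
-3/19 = -0.16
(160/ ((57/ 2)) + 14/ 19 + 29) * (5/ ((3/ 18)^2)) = 120900/ 19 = 6363.16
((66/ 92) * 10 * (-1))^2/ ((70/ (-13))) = -70785/ 7406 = -9.56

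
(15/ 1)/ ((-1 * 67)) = -15/ 67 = -0.22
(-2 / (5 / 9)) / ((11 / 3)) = -54 / 55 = -0.98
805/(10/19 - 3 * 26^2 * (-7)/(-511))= -1116535/37802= -29.54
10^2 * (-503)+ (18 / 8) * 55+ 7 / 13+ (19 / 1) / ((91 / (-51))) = -18267835 / 364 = -50186.36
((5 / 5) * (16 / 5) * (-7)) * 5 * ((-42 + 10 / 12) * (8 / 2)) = 55328 / 3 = 18442.67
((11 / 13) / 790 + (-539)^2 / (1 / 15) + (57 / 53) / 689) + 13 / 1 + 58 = 125718169294909 / 28848430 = 4357886.00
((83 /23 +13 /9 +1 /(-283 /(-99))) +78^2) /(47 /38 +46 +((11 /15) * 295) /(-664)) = 129.81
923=923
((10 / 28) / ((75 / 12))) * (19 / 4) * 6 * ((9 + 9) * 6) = 6156 / 35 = 175.89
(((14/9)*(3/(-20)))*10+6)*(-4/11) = -4/3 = -1.33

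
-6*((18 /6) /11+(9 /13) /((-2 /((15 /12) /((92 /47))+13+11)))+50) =-250.46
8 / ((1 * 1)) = 8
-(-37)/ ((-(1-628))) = 37/ 627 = 0.06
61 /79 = 0.77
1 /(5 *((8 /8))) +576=2881 /5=576.20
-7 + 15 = 8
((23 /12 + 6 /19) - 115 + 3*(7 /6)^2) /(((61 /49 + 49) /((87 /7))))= -1257585 /46778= -26.88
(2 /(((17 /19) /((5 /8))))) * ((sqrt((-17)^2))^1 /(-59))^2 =1615 /13924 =0.12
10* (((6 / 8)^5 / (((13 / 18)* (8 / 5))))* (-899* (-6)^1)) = 147458475 / 13312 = 11077.11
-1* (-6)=6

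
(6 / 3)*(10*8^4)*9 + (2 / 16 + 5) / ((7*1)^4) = 14161674281 / 19208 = 737280.00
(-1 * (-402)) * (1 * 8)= 3216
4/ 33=0.12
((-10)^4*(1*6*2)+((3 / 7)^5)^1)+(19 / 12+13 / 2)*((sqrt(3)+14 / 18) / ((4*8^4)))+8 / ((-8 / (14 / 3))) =97*sqrt(3) / 196608+3568603565466097 / 29739515904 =119995.35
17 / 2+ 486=989 / 2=494.50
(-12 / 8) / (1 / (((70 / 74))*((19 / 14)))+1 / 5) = -95 / 62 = -1.53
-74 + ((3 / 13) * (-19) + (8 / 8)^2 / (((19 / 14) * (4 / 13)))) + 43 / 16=-289691 / 3952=-73.30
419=419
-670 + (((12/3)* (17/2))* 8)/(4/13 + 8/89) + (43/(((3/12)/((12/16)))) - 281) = -15854/115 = -137.86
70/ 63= 1.11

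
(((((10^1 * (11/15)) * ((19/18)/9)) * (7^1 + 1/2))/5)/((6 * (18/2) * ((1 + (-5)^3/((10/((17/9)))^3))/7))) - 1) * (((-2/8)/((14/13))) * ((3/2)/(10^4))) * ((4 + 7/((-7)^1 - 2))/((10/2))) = -63713/46317600000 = -0.00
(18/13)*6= 8.31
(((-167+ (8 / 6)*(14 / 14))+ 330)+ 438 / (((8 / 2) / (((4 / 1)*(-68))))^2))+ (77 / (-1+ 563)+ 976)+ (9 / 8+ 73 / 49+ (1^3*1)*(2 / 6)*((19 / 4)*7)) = 669657904169 / 330456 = 2026466.17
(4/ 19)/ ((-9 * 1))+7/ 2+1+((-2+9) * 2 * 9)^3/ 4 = 171033679/ 342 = 500098.48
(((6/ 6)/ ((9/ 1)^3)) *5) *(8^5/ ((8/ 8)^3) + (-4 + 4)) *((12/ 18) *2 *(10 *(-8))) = -23972.93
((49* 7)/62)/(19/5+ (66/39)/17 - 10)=-54145/59706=-0.91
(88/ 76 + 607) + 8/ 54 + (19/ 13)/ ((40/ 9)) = 608.63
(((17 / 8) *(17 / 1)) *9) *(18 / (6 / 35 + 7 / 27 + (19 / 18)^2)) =66364515 / 17519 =3788.15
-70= -70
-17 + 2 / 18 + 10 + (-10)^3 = -9062 / 9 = -1006.89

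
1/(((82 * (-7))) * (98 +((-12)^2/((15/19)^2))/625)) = -15625/882252924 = -0.00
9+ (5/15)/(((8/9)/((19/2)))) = 201/16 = 12.56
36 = 36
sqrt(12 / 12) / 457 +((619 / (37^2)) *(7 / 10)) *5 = 1982919 / 1251266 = 1.58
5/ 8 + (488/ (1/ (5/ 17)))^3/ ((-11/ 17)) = -116214256105/ 25432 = -4569607.43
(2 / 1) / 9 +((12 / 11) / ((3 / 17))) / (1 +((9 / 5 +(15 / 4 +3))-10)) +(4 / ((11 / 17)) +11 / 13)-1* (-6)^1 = -19 / 39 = -0.49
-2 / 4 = -1 / 2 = -0.50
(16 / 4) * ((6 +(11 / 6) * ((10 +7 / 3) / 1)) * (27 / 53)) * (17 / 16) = 26265 / 424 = 61.95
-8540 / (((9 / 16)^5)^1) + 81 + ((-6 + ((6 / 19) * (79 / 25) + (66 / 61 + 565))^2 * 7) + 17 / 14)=1457134606625898189317 / 694044747978750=2099482.22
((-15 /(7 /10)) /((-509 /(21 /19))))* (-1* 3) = -1350 /9671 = -0.14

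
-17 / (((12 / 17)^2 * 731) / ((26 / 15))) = -3757 / 46440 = -0.08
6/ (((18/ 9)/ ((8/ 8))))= 3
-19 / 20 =-0.95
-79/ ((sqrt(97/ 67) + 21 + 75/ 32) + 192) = -1167170016/ 3181454699 + 80896 * sqrt(6499)/ 3181454699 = -0.36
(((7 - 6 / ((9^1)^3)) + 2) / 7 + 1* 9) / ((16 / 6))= 8747 / 2268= 3.86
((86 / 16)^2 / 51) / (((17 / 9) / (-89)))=-493683 / 18496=-26.69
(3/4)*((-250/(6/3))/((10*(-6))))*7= 175/16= 10.94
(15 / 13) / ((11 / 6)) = 90 / 143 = 0.63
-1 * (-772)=772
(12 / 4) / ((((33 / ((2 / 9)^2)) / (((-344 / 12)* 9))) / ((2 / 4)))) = -172 / 297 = -0.58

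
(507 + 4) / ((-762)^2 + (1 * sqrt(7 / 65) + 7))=0.00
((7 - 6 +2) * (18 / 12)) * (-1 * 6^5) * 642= -22464864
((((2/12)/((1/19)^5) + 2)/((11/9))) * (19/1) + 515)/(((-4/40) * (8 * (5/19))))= -243803953/8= -30475494.12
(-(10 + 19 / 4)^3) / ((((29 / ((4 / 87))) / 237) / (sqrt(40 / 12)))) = -16224941* sqrt(30) / 40368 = -2201.44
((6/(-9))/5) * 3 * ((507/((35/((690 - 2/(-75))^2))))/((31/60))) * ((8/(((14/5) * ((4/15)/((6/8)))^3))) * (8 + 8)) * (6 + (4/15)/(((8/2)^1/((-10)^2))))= -522445345173648/7595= -68788063880.66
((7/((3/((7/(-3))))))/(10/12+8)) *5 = -490/159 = -3.08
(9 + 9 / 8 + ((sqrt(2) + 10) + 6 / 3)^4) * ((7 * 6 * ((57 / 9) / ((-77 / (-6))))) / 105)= 532608 * sqrt(2) / 385 + 683335 / 154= 6393.66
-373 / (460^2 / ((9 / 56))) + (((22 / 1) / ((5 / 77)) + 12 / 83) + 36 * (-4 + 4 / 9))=207467258009 / 983516800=210.94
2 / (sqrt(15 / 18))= 2.19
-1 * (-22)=22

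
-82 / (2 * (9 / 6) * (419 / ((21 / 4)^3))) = -9.44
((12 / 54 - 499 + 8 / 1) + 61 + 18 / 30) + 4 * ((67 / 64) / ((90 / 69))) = -613393 / 1440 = -425.97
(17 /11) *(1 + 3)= 68 /11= 6.18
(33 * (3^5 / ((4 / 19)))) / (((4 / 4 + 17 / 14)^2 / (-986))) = -7361169354 / 961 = -7659905.68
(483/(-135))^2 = 25921/2025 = 12.80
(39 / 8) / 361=39 / 2888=0.01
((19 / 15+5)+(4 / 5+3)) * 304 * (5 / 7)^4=5738000 / 7203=796.61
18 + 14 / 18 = 169 / 9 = 18.78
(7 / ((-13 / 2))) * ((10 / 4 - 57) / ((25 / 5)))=11.74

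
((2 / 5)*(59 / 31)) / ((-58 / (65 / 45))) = -767 / 40455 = -0.02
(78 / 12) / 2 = 13 / 4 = 3.25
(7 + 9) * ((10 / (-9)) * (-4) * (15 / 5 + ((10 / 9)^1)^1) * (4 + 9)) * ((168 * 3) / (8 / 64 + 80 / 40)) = 137912320 / 153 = 901387.71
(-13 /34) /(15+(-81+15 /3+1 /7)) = 91 /14484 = 0.01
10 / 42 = 5 / 21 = 0.24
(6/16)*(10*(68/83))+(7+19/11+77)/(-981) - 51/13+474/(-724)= -6713862763/4214943018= -1.59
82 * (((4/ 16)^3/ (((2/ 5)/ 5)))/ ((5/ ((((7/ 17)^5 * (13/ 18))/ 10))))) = 8958131/ 3271350528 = 0.00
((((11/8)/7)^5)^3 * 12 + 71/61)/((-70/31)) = -91913743890616018929797919067/178315168701382077499446394880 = -0.52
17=17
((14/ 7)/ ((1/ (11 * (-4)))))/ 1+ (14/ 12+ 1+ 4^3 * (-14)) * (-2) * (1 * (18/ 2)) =16001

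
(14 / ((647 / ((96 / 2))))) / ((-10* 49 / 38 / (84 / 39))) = -7296 / 42055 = -0.17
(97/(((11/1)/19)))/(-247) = -97/143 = -0.68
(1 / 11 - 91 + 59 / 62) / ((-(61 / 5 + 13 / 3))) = 920265 / 169136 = 5.44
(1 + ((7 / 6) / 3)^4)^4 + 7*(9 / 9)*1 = 983013469883253339073 / 121439531096594251776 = 8.09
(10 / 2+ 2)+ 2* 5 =17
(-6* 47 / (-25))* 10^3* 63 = 710640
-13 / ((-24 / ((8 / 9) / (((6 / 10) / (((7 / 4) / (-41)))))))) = -455 / 13284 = -0.03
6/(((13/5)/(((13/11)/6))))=5/11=0.45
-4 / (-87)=4 / 87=0.05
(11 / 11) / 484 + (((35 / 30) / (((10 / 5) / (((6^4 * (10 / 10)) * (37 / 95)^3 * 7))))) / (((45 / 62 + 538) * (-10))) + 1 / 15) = 2224231917013 / 207905944042500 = 0.01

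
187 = 187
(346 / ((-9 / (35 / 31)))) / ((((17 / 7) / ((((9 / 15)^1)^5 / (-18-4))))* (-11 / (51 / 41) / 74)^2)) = 191761234812 / 43349838125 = 4.42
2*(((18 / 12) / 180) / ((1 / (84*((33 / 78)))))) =77 / 130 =0.59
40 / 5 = 8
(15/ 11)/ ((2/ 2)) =15/ 11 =1.36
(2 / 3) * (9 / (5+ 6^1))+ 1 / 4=35 / 44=0.80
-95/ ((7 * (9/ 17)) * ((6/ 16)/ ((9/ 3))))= -12920/ 63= -205.08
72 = 72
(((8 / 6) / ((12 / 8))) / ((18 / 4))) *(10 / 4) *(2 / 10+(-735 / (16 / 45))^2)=5469778381 / 2592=2110254.01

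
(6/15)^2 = 4/25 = 0.16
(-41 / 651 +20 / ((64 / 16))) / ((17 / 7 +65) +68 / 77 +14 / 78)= 459602 / 6376049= 0.07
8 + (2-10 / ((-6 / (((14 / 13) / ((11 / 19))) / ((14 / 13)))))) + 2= 491 / 33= 14.88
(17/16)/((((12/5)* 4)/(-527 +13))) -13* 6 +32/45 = -772859/5760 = -134.18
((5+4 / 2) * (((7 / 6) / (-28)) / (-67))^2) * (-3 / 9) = -7 / 7756992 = -0.00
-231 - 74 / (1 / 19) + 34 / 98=-80196 / 49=-1636.65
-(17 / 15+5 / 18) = -127 / 90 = -1.41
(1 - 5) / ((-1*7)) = 4 / 7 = 0.57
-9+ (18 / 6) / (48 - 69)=-64 / 7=-9.14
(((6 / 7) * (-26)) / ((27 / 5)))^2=67600 / 3969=17.03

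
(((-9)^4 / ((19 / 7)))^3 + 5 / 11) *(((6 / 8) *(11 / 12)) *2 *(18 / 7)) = 2397614942648493 / 48013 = 49936786758.76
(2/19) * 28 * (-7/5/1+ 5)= 1008/95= 10.61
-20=-20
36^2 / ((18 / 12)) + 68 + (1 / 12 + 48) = 11761 / 12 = 980.08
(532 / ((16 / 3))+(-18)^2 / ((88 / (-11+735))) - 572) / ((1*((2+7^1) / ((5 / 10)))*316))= 96509 / 250272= 0.39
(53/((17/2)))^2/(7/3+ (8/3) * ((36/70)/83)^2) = 284462654700/17072896663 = 16.66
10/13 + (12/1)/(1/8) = 1258/13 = 96.77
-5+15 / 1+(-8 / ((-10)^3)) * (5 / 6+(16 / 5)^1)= 37621 / 3750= 10.03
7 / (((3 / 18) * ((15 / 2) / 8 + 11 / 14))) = 4704 / 193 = 24.37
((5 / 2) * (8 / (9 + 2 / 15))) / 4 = 75 / 137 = 0.55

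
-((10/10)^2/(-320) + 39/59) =-12421/18880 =-0.66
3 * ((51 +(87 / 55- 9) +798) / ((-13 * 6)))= -46287 / 1430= -32.37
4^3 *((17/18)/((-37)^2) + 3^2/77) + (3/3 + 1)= 9036218/948717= 9.52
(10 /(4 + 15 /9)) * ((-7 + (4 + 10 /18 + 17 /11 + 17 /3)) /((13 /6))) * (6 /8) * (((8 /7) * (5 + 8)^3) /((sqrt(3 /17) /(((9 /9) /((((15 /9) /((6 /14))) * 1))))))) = 5743296 * sqrt(51) /9163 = 4476.19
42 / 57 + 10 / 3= 4.07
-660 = -660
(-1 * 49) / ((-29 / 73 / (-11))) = -39347 / 29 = -1356.79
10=10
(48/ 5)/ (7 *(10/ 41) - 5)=-656/ 225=-2.92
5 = 5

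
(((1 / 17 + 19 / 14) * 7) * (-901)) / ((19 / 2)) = -17861 / 19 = -940.05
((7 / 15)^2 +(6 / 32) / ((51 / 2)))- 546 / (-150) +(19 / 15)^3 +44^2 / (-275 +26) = -1.88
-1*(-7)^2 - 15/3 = -54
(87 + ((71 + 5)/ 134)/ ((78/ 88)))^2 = 52442374009/ 6827769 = 7680.75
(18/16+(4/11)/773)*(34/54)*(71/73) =92406713/134075304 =0.69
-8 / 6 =-4 / 3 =-1.33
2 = 2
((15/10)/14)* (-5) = -0.54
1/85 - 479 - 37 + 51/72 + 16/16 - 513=-2095651/2040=-1027.28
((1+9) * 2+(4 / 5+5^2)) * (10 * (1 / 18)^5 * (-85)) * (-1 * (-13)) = -253045 / 944784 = -0.27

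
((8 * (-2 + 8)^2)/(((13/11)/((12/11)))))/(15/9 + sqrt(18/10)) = 64800/143 -23328 * sqrt(5)/143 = 88.37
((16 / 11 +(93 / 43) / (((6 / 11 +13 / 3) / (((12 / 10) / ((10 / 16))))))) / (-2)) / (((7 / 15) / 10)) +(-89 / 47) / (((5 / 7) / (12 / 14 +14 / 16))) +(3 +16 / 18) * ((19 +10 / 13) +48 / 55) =543403621759 / 10659481560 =50.98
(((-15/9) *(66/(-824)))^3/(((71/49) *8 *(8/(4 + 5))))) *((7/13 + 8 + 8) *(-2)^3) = -15774845625/516396554752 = -0.03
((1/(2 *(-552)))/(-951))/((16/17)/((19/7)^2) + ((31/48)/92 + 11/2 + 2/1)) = 24548/196771249281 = 0.00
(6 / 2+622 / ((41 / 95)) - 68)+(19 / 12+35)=695099 / 492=1412.80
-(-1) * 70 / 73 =70 / 73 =0.96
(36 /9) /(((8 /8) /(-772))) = -3088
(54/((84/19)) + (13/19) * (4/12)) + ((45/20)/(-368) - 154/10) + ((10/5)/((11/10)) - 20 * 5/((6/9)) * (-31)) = 150172130399/32303040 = 4648.85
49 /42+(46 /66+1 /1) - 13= -223 /22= -10.14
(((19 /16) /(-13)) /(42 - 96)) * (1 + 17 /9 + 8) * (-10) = -4655 /25272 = -0.18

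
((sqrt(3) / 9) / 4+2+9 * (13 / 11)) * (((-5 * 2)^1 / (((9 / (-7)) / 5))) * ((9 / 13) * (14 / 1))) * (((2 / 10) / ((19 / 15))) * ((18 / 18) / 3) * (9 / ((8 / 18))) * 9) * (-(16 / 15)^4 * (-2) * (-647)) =-5198374895616 / 67925 - 1038843904 * sqrt(3) / 6175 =-76822488.48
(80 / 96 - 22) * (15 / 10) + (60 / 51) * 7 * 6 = 1201 / 68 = 17.66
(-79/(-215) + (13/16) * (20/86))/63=319/36120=0.01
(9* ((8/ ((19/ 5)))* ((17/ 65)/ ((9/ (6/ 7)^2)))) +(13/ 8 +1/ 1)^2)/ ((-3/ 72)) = -16952301/ 96824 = -175.08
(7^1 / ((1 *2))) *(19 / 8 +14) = 917 / 16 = 57.31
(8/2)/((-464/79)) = -79/116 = -0.68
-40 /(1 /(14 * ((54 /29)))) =-30240 /29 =-1042.76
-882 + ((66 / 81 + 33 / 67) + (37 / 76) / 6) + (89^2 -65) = 1918008623 / 274968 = 6975.39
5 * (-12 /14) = -30 /7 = -4.29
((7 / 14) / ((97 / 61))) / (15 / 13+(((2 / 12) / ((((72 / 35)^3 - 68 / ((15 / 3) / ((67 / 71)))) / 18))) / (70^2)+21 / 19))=378696750328 / 2720647072023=0.14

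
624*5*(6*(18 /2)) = 168480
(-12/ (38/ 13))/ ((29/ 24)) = -3.40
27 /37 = 0.73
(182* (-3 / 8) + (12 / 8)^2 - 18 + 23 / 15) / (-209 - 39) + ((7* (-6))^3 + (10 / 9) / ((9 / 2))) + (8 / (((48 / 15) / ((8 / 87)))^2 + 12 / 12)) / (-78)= -2931240771996673 / 39564621720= -74087.42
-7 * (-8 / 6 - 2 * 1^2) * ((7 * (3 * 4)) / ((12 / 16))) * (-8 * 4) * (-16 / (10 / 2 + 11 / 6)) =8028160 / 41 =195808.78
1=1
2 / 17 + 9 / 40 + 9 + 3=8393 / 680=12.34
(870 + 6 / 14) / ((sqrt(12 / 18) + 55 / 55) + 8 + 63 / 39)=16396263 / 198779 -1029717 *sqrt(6) / 397558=76.14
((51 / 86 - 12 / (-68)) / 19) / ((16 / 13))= 14625 / 444448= 0.03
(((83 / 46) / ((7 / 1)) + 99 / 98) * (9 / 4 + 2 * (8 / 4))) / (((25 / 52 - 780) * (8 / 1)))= -92885 / 73092712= -0.00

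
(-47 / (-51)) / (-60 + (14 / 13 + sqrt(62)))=-234013 / 14695089-7943 * sqrt(62) / 29390178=-0.02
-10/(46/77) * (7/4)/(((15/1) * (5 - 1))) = -539/1104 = -0.49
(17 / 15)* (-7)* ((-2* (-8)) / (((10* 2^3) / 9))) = -357 / 25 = -14.28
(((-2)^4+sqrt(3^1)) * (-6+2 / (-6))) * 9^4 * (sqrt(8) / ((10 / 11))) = 457083 * sqrt(2) * (-16 - sqrt(3)) / 5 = -2292445.55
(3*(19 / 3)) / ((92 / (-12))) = -57 / 23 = -2.48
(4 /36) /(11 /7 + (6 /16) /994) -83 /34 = -9066385 /3824694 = -2.37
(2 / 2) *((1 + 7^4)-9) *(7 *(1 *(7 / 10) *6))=351771 / 5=70354.20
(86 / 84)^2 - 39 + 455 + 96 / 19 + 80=16828411 / 33516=502.10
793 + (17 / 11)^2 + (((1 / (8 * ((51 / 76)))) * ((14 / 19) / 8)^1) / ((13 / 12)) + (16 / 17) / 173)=7359437639 / 9252386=795.41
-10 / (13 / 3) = -30 / 13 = -2.31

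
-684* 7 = -4788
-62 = -62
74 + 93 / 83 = 6235 / 83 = 75.12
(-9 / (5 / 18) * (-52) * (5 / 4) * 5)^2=110880900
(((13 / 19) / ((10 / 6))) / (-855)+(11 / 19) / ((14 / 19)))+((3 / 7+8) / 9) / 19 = 948979 / 1137150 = 0.83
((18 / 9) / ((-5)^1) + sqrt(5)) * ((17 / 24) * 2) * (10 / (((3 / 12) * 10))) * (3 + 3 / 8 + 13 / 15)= -8653 / 900 + 8653 * sqrt(5) / 360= 44.13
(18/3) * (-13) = -78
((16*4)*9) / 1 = 576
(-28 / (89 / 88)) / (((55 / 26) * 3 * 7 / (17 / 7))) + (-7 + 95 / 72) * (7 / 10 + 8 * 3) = -141.82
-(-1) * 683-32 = 651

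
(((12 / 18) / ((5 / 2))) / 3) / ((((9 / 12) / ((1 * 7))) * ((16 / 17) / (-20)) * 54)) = -238 / 729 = -0.33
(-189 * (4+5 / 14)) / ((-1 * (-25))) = -1647 / 50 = -32.94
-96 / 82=-48 / 41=-1.17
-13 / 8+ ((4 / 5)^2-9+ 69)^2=18377923 / 5000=3675.58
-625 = -625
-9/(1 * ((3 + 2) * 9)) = -1/5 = -0.20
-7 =-7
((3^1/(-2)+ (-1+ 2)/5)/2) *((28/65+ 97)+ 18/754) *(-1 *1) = 91851/1450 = 63.35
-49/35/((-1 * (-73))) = -7/365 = -0.02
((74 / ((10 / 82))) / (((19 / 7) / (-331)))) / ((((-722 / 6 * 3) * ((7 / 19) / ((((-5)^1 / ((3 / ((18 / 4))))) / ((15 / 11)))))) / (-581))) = 3209093657 / 1805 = 1777891.22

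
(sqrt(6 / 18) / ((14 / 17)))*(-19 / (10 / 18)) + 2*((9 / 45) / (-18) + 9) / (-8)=-969*sqrt(3) / 70 -809 / 360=-26.22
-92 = -92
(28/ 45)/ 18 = 14/ 405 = 0.03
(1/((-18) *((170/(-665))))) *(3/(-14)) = -19/408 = -0.05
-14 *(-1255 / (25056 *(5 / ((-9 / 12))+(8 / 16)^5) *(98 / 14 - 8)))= 2510 / 23751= 0.11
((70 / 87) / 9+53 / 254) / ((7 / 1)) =59279 / 1392174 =0.04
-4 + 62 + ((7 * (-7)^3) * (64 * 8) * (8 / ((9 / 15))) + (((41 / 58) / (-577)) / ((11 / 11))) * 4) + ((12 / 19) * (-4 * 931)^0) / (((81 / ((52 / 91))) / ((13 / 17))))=-16743161195993392 / 1021499451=-16390768.67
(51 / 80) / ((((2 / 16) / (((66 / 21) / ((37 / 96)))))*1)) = 53856 / 1295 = 41.59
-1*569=-569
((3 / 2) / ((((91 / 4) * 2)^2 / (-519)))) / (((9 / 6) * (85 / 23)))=-47748 / 703885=-0.07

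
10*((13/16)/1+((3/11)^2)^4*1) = 13933852145/1714871048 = 8.13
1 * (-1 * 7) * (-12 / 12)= 7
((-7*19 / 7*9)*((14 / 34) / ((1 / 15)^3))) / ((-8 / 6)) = 12119625 / 68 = 178229.78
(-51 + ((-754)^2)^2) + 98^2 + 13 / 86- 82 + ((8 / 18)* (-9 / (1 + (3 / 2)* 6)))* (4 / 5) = 694902471212687 / 2150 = 323210451726.83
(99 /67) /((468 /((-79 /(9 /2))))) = -869 /15678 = -0.06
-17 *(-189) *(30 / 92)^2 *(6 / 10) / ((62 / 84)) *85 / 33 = 258084225 / 360778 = 715.35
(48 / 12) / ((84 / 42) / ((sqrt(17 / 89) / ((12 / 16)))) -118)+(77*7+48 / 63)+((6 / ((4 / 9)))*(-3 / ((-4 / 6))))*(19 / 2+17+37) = 698885415463 / 158933208 -24*sqrt(1513) / 946031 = 4397.35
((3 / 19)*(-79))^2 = 56169 / 361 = 155.59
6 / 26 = 3 / 13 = 0.23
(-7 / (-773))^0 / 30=1 / 30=0.03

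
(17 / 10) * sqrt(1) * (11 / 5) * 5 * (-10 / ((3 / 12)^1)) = -748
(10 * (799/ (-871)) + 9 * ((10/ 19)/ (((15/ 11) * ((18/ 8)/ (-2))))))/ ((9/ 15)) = -3043630/ 148941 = -20.44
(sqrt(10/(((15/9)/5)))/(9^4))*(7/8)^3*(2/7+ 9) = 3185*sqrt(30)/3359232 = 0.01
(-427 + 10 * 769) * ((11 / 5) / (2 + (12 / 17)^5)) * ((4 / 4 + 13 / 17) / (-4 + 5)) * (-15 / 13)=-300273446385 / 20075549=-14957.17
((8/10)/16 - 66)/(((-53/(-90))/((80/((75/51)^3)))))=-466577784/165625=-2817.07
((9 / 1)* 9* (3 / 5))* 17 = 4131 / 5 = 826.20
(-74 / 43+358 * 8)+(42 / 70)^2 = 3077337 / 1075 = 2862.64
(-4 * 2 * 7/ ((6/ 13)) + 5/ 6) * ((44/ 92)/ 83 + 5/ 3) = -1154149/ 5727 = -201.53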